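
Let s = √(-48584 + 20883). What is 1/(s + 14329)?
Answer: 14329/205347942 - I*√27701/205347942 ≈ 6.9779e-5 - 8.1051e-7*I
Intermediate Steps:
s = I*√27701 (s = √(-27701) = I*√27701 ≈ 166.44*I)
1/(s + 14329) = 1/(I*√27701 + 14329) = 1/(14329 + I*√27701)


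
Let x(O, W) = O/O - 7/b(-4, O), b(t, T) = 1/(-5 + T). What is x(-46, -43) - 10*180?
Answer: -1442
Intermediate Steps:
x(O, W) = 36 - 7*O (x(O, W) = O/O - (-35 + 7*O) = 1 - 7*(-5 + O) = 1 + (35 - 7*O) = 36 - 7*O)
x(-46, -43) - 10*180 = (36 - 7*(-46)) - 10*180 = (36 + 322) - 1*1800 = 358 - 1800 = -1442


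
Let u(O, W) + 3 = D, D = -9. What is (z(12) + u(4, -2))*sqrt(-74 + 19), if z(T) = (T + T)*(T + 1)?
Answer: 300*I*sqrt(55) ≈ 2224.9*I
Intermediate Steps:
z(T) = 2*T*(1 + T) (z(T) = (2*T)*(1 + T) = 2*T*(1 + T))
u(O, W) = -12 (u(O, W) = -3 - 9 = -12)
(z(12) + u(4, -2))*sqrt(-74 + 19) = (2*12*(1 + 12) - 12)*sqrt(-74 + 19) = (2*12*13 - 12)*sqrt(-55) = (312 - 12)*(I*sqrt(55)) = 300*(I*sqrt(55)) = 300*I*sqrt(55)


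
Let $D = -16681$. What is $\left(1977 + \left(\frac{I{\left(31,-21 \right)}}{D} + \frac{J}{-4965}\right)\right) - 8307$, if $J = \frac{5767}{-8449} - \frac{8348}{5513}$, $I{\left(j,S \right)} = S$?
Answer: $- \frac{3488511757621997426}{551107850752515} \approx -6330.0$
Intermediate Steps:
$J = - \frac{102325723}{46579337}$ ($J = 5767 \left(- \frac{1}{8449}\right) - \frac{8348}{5513} = - \frac{5767}{8449} - \frac{8348}{5513} = - \frac{102325723}{46579337} \approx -2.1968$)
$\left(1977 + \left(\frac{I{\left(31,-21 \right)}}{D} + \frac{J}{-4965}\right)\right) - 8307 = \left(1977 - \left(- \frac{102325723}{231266408205} - \frac{3}{2383}\right)\right) - 8307 = \left(1977 - - \frac{937641422524}{551107850752515}\right) - 8307 = \left(1977 + \left(\frac{3}{2383} + \frac{102325723}{231266408205}\right)\right) - 8307 = \left(1977 + \frac{937641422524}{551107850752515}\right) - 8307 = \frac{1089541158579144679}{551107850752515} - 8307 = - \frac{3488511757621997426}{551107850752515}$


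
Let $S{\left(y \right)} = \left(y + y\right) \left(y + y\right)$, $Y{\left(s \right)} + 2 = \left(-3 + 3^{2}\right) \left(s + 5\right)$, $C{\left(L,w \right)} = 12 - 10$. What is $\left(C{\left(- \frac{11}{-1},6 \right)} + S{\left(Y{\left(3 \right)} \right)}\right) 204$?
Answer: $1727064$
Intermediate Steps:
$C{\left(L,w \right)} = 2$
$Y{\left(s \right)} = 28 + 6 s$ ($Y{\left(s \right)} = -2 + \left(-3 + 3^{2}\right) \left(s + 5\right) = -2 + \left(-3 + 9\right) \left(5 + s\right) = -2 + 6 \left(5 + s\right) = -2 + \left(30 + 6 s\right) = 28 + 6 s$)
$S{\left(y \right)} = 4 y^{2}$ ($S{\left(y \right)} = 2 y 2 y = 4 y^{2}$)
$\left(C{\left(- \frac{11}{-1},6 \right)} + S{\left(Y{\left(3 \right)} \right)}\right) 204 = \left(2 + 4 \left(28 + 6 \cdot 3\right)^{2}\right) 204 = \left(2 + 4 \left(28 + 18\right)^{2}\right) 204 = \left(2 + 4 \cdot 46^{2}\right) 204 = \left(2 + 4 \cdot 2116\right) 204 = \left(2 + 8464\right) 204 = 8466 \cdot 204 = 1727064$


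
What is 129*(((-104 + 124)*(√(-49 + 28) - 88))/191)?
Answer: -227040/191 + 2580*I*√21/191 ≈ -1188.7 + 61.901*I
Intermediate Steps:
129*(((-104 + 124)*(√(-49 + 28) - 88))/191) = 129*((20*(√(-21) - 88))*(1/191)) = 129*((20*(I*√21 - 88))*(1/191)) = 129*((20*(-88 + I*√21))*(1/191)) = 129*((-1760 + 20*I*√21)*(1/191)) = 129*(-1760/191 + 20*I*√21/191) = -227040/191 + 2580*I*√21/191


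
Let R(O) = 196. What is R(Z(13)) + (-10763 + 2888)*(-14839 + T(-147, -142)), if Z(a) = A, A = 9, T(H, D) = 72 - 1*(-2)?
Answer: 116274571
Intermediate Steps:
T(H, D) = 74 (T(H, D) = 72 + 2 = 74)
Z(a) = 9
R(Z(13)) + (-10763 + 2888)*(-14839 + T(-147, -142)) = 196 + (-10763 + 2888)*(-14839 + 74) = 196 - 7875*(-14765) = 196 + 116274375 = 116274571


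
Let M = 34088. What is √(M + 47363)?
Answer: √81451 ≈ 285.40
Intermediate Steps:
√(M + 47363) = √(34088 + 47363) = √81451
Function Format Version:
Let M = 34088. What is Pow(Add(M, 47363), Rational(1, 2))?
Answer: Pow(81451, Rational(1, 2)) ≈ 285.40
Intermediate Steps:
Pow(Add(M, 47363), Rational(1, 2)) = Pow(Add(34088, 47363), Rational(1, 2)) = Pow(81451, Rational(1, 2))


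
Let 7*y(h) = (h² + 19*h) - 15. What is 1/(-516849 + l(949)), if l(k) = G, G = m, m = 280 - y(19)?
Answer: -1/516670 ≈ -1.9355e-6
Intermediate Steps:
y(h) = -15/7 + h²/7 + 19*h/7 (y(h) = ((h² + 19*h) - 15)/7 = (-15 + h² + 19*h)/7 = -15/7 + h²/7 + 19*h/7)
m = 179 (m = 280 - (-15/7 + (⅐)*19² + (19/7)*19) = 280 - (-15/7 + (⅐)*361 + 361/7) = 280 - (-15/7 + 361/7 + 361/7) = 280 - 1*101 = 280 - 101 = 179)
G = 179
l(k) = 179
1/(-516849 + l(949)) = 1/(-516849 + 179) = 1/(-516670) = -1/516670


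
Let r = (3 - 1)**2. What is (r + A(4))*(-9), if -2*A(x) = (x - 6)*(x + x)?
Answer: -108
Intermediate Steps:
r = 4 (r = 2**2 = 4)
A(x) = -x*(-6 + x) (A(x) = -(x - 6)*(x + x)/2 = -(-6 + x)*2*x/2 = -x*(-6 + x))
(r + A(4))*(-9) = (4 + 4*(6 - 1*4))*(-9) = (4 + 4*(6 - 4))*(-9) = (4 + 4*2)*(-9) = (4 + 8)*(-9) = 12*(-9) = -108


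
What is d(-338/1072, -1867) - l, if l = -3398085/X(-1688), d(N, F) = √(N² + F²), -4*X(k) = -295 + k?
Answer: 4530780/661 + √1001424535505/536 ≈ 8721.4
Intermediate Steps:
X(k) = 295/4 - k/4 (X(k) = -(-295 + k)/4 = 295/4 - k/4)
d(N, F) = √(F² + N²)
l = -4530780/661 (l = -3398085/(295/4 - ¼*(-1688)) = -3398085/(295/4 + 422) = -3398085/1983/4 = -3398085*4/1983 = -4530780/661 ≈ -6854.4)
d(-338/1072, -1867) - l = √((-1867)² + (-338/1072)²) - 1*(-4530780/661) = √(3485689 + (-338*1/1072)²) + 4530780/661 = √(3485689 + (-169/536)²) + 4530780/661 = √(3485689 + 28561/287296) + 4530780/661 = √(1001424535505/287296) + 4530780/661 = √1001424535505/536 + 4530780/661 = 4530780/661 + √1001424535505/536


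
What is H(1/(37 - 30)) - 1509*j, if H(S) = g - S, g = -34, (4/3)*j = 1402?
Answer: -22214467/14 ≈ -1.5867e+6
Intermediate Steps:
j = 2103/2 (j = (3/4)*1402 = 2103/2 ≈ 1051.5)
H(S) = -34 - S
H(1/(37 - 30)) - 1509*j = (-34 - 1/(37 - 30)) - 1509*2103/2 = (-34 - 1/7) - 3173427/2 = -239/7 - 3173427/2 = -22214467/14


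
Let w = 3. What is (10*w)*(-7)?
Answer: -210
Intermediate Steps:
(10*w)*(-7) = (10*3)*(-7) = 30*(-7) = -210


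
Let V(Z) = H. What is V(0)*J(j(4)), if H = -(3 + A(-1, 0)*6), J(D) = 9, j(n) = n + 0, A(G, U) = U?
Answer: -27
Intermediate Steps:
j(n) = n
H = -3 (H = -(3 + 0*6) = -(3 + 0) = -1*3 = -3)
V(Z) = -3
V(0)*J(j(4)) = -3*9 = -27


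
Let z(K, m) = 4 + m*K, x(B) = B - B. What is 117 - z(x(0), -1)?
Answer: 113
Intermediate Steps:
x(B) = 0
z(K, m) = 4 + K*m
117 - z(x(0), -1) = 117 - (4 + 0*(-1)) = 117 - (4 + 0) = 117 - 1*4 = 117 - 4 = 113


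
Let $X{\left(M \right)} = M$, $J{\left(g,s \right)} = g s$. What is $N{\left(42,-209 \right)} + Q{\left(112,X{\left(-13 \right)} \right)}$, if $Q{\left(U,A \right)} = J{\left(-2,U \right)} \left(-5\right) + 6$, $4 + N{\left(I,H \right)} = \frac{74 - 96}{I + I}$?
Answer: $\frac{47113}{42} \approx 1121.7$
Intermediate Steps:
$N{\left(I,H \right)} = -4 - \frac{11}{I}$ ($N{\left(I,H \right)} = -4 + \frac{74 - 96}{I + I} = -4 - \frac{22}{2 I} = -4 - 22 \frac{1}{2 I} = -4 - \frac{11}{I}$)
$Q{\left(U,A \right)} = 6 + 10 U$ ($Q{\left(U,A \right)} = - 2 U \left(-5\right) + 6 = 10 U + 6 = 6 + 10 U$)
$N{\left(42,-209 \right)} + Q{\left(112,X{\left(-13 \right)} \right)} = \left(-4 - \frac{11}{42}\right) + \left(6 + 10 \cdot 112\right) = \left(-4 - \frac{11}{42}\right) + \left(6 + 1120\right) = \left(-4 - \frac{11}{42}\right) + 1126 = - \frac{179}{42} + 1126 = \frac{47113}{42}$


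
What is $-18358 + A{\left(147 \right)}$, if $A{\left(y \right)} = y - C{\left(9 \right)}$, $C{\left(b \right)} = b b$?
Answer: $-18292$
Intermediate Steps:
$C{\left(b \right)} = b^{2}$
$A{\left(y \right)} = -81 + y$ ($A{\left(y \right)} = y - 9^{2} = y - 81 = -81 + y$)
$-18358 + A{\left(147 \right)} = -18358 + \left(-81 + 147\right) = -18358 + 66 = -18292$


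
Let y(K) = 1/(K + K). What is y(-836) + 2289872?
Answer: 3828665983/1672 ≈ 2.2899e+6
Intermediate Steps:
y(K) = 1/(2*K)
y(-836) + 2289872 = (½)/(-836) + 2289872 = (½)*(-1/836) + 2289872 = -1/1672 + 2289872 = 3828665983/1672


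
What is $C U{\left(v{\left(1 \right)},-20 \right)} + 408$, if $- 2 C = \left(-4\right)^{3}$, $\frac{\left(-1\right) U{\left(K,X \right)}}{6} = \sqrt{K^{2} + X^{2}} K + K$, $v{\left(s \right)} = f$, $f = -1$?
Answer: $600 + 192 \sqrt{401} \approx 4444.8$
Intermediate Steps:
$v{\left(s \right)} = -1$
$U{\left(K,X \right)} = - 6 K - 6 K \sqrt{K^{2} + X^{2}}$ ($U{\left(K,X \right)} = - 6 \left(\sqrt{K^{2} + X^{2}} K + K\right) = - 6 \left(K \sqrt{K^{2} + X^{2}} + K\right) = - 6 \left(K + K \sqrt{K^{2} + X^{2}}\right) = - 6 K - 6 K \sqrt{K^{2} + X^{2}}$)
$C = 32$ ($C = - \frac{\left(-4\right)^{3}}{2} = \left(- \frac{1}{2}\right) \left(-64\right) = 32$)
$C U{\left(v{\left(1 \right)},-20 \right)} + 408 = 32 \left(\left(-6\right) \left(-1\right) \left(1 + \sqrt{\left(-1\right)^{2} + \left(-20\right)^{2}}\right)\right) + 408 = 32 \left(\left(-6\right) \left(-1\right) \left(1 + \sqrt{1 + 400}\right)\right) + 408 = 32 \left(\left(-6\right) \left(-1\right) \left(1 + \sqrt{401}\right)\right) + 408 = 32 \left(6 + 6 \sqrt{401}\right) + 408 = \left(192 + 192 \sqrt{401}\right) + 408 = 600 + 192 \sqrt{401}$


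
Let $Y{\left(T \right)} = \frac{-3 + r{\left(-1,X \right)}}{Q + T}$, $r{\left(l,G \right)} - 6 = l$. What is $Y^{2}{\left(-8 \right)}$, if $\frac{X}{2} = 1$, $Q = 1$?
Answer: $\frac{4}{49} \approx 0.081633$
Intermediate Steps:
$X = 2$ ($X = 2 \cdot 1 = 2$)
$r{\left(l,G \right)} = 6 + l$
$Y{\left(T \right)} = \frac{2}{1 + T}$ ($Y{\left(T \right)} = \frac{-3 + \left(6 - 1\right)}{1 + T} = \frac{-3 + 5}{1 + T} = \frac{2}{1 + T}$)
$Y^{2}{\left(-8 \right)} = \left(\frac{2}{1 - 8}\right)^{2} = \left(\frac{2}{-7}\right)^{2} = \left(2 \left(- \frac{1}{7}\right)\right)^{2} = \left(- \frac{2}{7}\right)^{2} = \frac{4}{49}$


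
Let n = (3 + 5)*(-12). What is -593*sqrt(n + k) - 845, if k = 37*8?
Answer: -845 - 5930*sqrt(2) ≈ -9231.3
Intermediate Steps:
k = 296
n = -96 (n = 8*(-12) = -96)
-593*sqrt(n + k) - 845 = -593*sqrt(-96 + 296) - 845 = -5930*sqrt(2) - 845 = -845 - 5930*sqrt(2)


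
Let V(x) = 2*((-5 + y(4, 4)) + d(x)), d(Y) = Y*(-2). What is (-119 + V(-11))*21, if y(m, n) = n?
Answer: -1617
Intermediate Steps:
d(Y) = -2*Y
V(x) = -2 - 4*x (V(x) = 2*((-5 + 4) - 2*x) = 2*(-1 - 2*x) = -2 - 4*x)
(-119 + V(-11))*21 = (-119 + (-2 - 4*(-11)))*21 = (-119 + (-2 + 44))*21 = (-119 + 42)*21 = -77*21 = -1617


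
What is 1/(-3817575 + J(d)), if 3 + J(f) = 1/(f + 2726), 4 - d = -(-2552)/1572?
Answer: -1072252/4093405645263 ≈ -2.6195e-7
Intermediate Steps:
d = 934/393 (d = 4 - (-1)*(-2552/1572) = 4 - (-1)*(-2552*1/1572) = 4 - (-1)*(-638)/393 = 4 - 1*638/393 = 4 - 638/393 = 934/393 ≈ 2.3766)
J(f) = -3 + 1/(2726 + f) (J(f) = -3 + 1/(f + 2726) = -3 + 1/(2726 + f))
1/(-3817575 + J(d)) = 1/(-3817575 + (-8177 - 3*934/393)/(2726 + 934/393)) = 1/(-3817575 + (-8177 - 934/131)/(1072252/393)) = 1/(-3817575 + (393/1072252)*(-1072121/131)) = 1/(-3817575 - 3216363/1072252) = 1/(-4093405645263/1072252) = -1072252/4093405645263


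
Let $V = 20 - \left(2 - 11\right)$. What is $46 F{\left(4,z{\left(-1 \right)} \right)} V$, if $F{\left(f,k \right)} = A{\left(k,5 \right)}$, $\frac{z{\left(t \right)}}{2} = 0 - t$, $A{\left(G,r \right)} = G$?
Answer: $2668$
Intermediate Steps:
$V = 29$ ($V = 20 - -9 = 20 + 9 = 29$)
$z{\left(t \right)} = - 2 t$ ($z{\left(t \right)} = 2 \left(0 - t\right) = 2 \left(- t\right) = - 2 t$)
$F{\left(f,k \right)} = k$
$46 F{\left(4,z{\left(-1 \right)} \right)} V = 46 \left(\left(-2\right) \left(-1\right)\right) 29 = 46 \cdot 2 \cdot 29 = 92 \cdot 29 = 2668$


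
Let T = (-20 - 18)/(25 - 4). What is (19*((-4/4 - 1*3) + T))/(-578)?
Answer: 1159/6069 ≈ 0.19097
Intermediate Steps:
T = -38/21 ≈ -1.8095
(19*((-4/4 - 1*3) + T))/(-578) = (19*((-4/4 - 1*3) - 38/21))/(-578) = (19*((-4*1/4 - 3) - 38/21))*(-1/578) = (19*((-1 - 3) - 38/21))*(-1/578) = (19*(-4 - 38/21))*(-1/578) = (19*(-122/21))*(-1/578) = -2318/21*(-1/578) = 1159/6069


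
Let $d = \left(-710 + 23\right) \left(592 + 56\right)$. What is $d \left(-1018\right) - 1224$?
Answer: $453187944$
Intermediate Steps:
$d = -445176$ ($d = \left(-687\right) 648 = -445176$)
$d \left(-1018\right) - 1224 = \left(-445176\right) \left(-1018\right) - 1224 = 453189168 - 1224 = 453187944$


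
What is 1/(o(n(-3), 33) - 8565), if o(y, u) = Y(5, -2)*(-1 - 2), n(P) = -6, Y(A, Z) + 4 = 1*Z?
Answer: -1/8547 ≈ -0.00011700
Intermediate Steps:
Y(A, Z) = -4 + Z (Y(A, Z) = -4 + 1*Z = -4 + Z)
o(y, u) = 18 (o(y, u) = (-4 - 2)*(-1 - 2) = -6*(-3) = 18)
1/(o(n(-3), 33) - 8565) = 1/(18 - 8565) = 1/(-8547) = -1/8547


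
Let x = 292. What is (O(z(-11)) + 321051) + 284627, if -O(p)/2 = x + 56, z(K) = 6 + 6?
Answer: 604982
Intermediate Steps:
z(K) = 12
O(p) = -696 (O(p) = -2*(292 + 56) = -2*348 = -696)
(O(z(-11)) + 321051) + 284627 = (-696 + 321051) + 284627 = 320355 + 284627 = 604982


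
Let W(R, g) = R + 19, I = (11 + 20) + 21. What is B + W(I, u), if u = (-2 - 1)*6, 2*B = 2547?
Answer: 2689/2 ≈ 1344.5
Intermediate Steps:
B = 2547/2 (B = (1/2)*2547 = 2547/2 ≈ 1273.5)
u = -18 (u = -3*6 = -18)
I = 52 (I = 31 + 21 = 52)
W(R, g) = 19 + R
B + W(I, u) = 2547/2 + (19 + 52) = 2547/2 + 71 = 2689/2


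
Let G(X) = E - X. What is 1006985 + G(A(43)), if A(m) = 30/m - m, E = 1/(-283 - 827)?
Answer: 48065413097/47730 ≈ 1.0070e+6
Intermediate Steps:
E = -1/1110 (E = 1/(-1110) = -1/1110 ≈ -0.00090090)
A(m) = -m + 30/m
G(X) = -1/1110 - X
1006985 + G(A(43)) = 1006985 + (-1/1110 - (-1*43 + 30/43)) = 1006985 + (-1/1110 - (-43 + 30*(1/43))) = 1006985 + (-1/1110 - (-43 + 30/43)) = 1006985 + (-1/1110 - 1*(-1819/43)) = 1006985 + (-1/1110 + 1819/43) = 1006985 + 2019047/47730 = 48065413097/47730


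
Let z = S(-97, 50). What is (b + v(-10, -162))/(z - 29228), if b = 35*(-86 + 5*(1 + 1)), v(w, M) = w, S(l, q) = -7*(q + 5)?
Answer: 890/9871 ≈ 0.090163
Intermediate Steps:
S(l, q) = -35 - 7*q (S(l, q) = -7*(5 + q) = -35 - 7*q)
z = -385 (z = -35 - 7*50 = -35 - 350 = -385)
b = -2660 (b = 35*(-86 + 5*2) = 35*(-86 + 10) = 35*(-76) = -2660)
(b + v(-10, -162))/(z - 29228) = (-2660 - 10)/(-385 - 29228) = -2670/(-29613) = -2670*(-1/29613) = 890/9871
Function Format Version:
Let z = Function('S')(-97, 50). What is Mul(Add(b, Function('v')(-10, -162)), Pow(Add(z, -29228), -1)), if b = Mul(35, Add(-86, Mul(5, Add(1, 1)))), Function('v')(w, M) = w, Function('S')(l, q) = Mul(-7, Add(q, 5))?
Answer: Rational(890, 9871) ≈ 0.090163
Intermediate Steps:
Function('S')(l, q) = Add(-35, Mul(-7, q)) (Function('S')(l, q) = Mul(-7, Add(5, q)) = Add(-35, Mul(-7, q)))
z = -385 (z = Add(-35, Mul(-7, 50)) = Add(-35, -350) = -385)
b = -2660 (b = Mul(35, Add(-86, Mul(5, 2))) = Mul(35, Add(-86, 10)) = Mul(35, -76) = -2660)
Mul(Add(b, Function('v')(-10, -162)), Pow(Add(z, -29228), -1)) = Mul(Add(-2660, -10), Pow(Add(-385, -29228), -1)) = Mul(-2670, Pow(-29613, -1)) = Mul(-2670, Rational(-1, 29613)) = Rational(890, 9871)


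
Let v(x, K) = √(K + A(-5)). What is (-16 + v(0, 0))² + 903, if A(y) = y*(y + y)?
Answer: 1209 - 160*√2 ≈ 982.73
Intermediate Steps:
A(y) = 2*y² (A(y) = y*(2*y) = 2*y²)
v(x, K) = √(50 + K) (v(x, K) = √(K + 2*(-5)²) = √(K + 2*25) = √(K + 50) = √(50 + K))
(-16 + v(0, 0))² + 903 = (-16 + √(50 + 0))² + 903 = (-16 + √50)² + 903 = (-16 + 5*√2)² + 903 = 903 + (-16 + 5*√2)²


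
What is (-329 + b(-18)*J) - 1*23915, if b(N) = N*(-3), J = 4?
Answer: -24028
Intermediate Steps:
b(N) = -3*N
(-329 + b(-18)*J) - 1*23915 = (-329 - 3*(-18)*4) - 1*23915 = (-329 + 54*4) - 23915 = (-329 + 216) - 23915 = -113 - 23915 = -24028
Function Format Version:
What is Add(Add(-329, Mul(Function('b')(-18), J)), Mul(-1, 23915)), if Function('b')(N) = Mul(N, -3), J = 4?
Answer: -24028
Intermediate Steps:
Function('b')(N) = Mul(-3, N)
Add(Add(-329, Mul(Function('b')(-18), J)), Mul(-1, 23915)) = Add(Add(-329, Mul(Mul(-3, -18), 4)), Mul(-1, 23915)) = Add(Add(-329, Mul(54, 4)), -23915) = Add(Add(-329, 216), -23915) = Add(-113, -23915) = -24028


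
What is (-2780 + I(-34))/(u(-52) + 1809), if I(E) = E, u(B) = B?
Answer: -402/251 ≈ -1.6016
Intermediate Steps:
(-2780 + I(-34))/(u(-52) + 1809) = (-2780 - 34)/(-52 + 1809) = -2814/1757 = -2814*1/1757 = -402/251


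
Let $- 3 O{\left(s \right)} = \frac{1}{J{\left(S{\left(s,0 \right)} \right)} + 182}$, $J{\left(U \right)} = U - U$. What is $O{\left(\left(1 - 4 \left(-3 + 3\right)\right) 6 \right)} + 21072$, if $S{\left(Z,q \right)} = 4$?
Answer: $\frac{11505311}{546} \approx 21072.0$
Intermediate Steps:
$J{\left(U \right)} = 0$
$O{\left(s \right)} = - \frac{1}{546}$ ($O{\left(s \right)} = - \frac{1}{3 \left(0 + 182\right)} = - \frac{1}{3 \cdot 182} = \left(- \frac{1}{3}\right) \frac{1}{182} = - \frac{1}{546}$)
$O{\left(\left(1 - 4 \left(-3 + 3\right)\right) 6 \right)} + 21072 = - \frac{1}{546} + 21072 = \frac{11505311}{546}$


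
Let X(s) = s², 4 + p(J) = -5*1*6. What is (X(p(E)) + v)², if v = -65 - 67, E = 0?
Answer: 1048576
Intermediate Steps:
v = -132
p(J) = -34 (p(J) = -4 - 5*1*6 = -4 - 5*6 = -4 - 30 = -34)
(X(p(E)) + v)² = ((-34)² - 132)² = (1156 - 132)² = 1024² = 1048576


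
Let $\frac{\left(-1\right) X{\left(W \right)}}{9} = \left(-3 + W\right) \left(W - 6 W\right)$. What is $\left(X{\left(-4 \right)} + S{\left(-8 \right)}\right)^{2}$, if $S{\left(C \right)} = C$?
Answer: $1567504$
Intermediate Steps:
$X{\left(W \right)} = 45 W \left(-3 + W\right)$ ($X{\left(W \right)} = - 9 \left(-3 + W\right) \left(W - 6 W\right) = - 9 \left(-3 + W\right) \left(- 5 W\right) = - 9 \left(- 5 W \left(-3 + W\right)\right) = 45 W \left(-3 + W\right)$)
$\left(X{\left(-4 \right)} + S{\left(-8 \right)}\right)^{2} = \left(45 \left(-4\right) \left(-3 - 4\right) - 8\right)^{2} = \left(45 \left(-4\right) \left(-7\right) - 8\right)^{2} = \left(1260 - 8\right)^{2} = 1252^{2} = 1567504$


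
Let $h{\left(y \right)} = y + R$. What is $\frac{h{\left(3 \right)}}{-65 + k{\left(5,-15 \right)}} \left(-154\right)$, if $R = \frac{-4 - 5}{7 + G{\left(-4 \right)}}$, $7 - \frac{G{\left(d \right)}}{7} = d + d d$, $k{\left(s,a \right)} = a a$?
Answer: $- \frac{1023}{320} \approx -3.1969$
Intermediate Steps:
$k{\left(s,a \right)} = a^{2}$
$G{\left(d \right)} = 49 - 7 d - 7 d^{2}$ ($G{\left(d \right)} = 49 - 7 \left(d + d d\right) = 49 - 7 \left(d + d^{2}\right) = 49 - \left(7 d + 7 d^{2}\right) = 49 - 7 d - 7 d^{2}$)
$R = \frac{9}{28}$ ($R = \frac{-4 - 5}{7 - \left(-77 + 112\right)} = - \frac{9}{7 + \left(49 + 28 - 112\right)} = - \frac{9}{7 - 35} = - \frac{9}{-28} = \left(-9\right) \left(- \frac{1}{28}\right) = \frac{9}{28} \approx 0.32143$)
$h{\left(y \right)} = \frac{9}{28} + y$ ($h{\left(y \right)} = y + \frac{9}{28} = \frac{9}{28} + y$)
$\frac{h{\left(3 \right)}}{-65 + k{\left(5,-15 \right)}} \left(-154\right) = \frac{\frac{9}{28} + 3}{-65 + \left(-15\right)^{2}} \left(-154\right) = \frac{93}{28 \left(-65 + 225\right)} \left(-154\right) = \frac{93}{28 \cdot 160} \left(-154\right) = \frac{93}{28} \cdot \frac{1}{160} \left(-154\right) = \frac{93}{4480} \left(-154\right) = - \frac{1023}{320}$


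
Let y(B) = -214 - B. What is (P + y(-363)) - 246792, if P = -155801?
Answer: -402444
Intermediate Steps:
(P + y(-363)) - 246792 = (-155801 + (-214 - 1*(-363))) - 246792 = (-155801 + (-214 + 363)) - 246792 = (-155801 + 149) - 246792 = -155652 - 246792 = -402444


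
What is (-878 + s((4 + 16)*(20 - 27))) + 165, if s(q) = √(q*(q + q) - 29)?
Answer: -713 + √39171 ≈ -515.08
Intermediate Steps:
s(q) = √(-29 + 2*q²) (s(q) = √(q*(2*q) - 29) = √(2*q² - 29) = √(-29 + 2*q²))
(-878 + s((4 + 16)*(20 - 27))) + 165 = (-878 + √(-29 + 2*((4 + 16)*(20 - 27))²)) + 165 = (-878 + √(-29 + 2*(20*(-7))²)) + 165 = (-878 + √(-29 + 2*(-140)²)) + 165 = (-878 + √(-29 + 2*19600)) + 165 = (-878 + √(-29 + 39200)) + 165 = (-878 + √39171) + 165 = -713 + √39171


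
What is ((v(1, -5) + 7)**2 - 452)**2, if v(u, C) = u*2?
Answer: 137641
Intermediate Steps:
v(u, C) = 2*u
((v(1, -5) + 7)**2 - 452)**2 = ((2*1 + 7)**2 - 452)**2 = ((2 + 7)**2 - 452)**2 = (9**2 - 452)**2 = (81 - 452)**2 = (-371)**2 = 137641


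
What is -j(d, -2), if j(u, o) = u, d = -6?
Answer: 6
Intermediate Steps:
-j(d, -2) = -1*(-6) = 6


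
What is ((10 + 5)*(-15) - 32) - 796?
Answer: -1053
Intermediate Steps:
((10 + 5)*(-15) - 32) - 796 = (15*(-15) - 32) - 796 = (-225 - 32) - 796 = -257 - 796 = -1053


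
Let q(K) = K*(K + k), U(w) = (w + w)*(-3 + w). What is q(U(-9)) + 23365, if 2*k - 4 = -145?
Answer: 54793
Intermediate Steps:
U(w) = 2*w*(-3 + w) (U(w) = (2*w)*(-3 + w) = 2*w*(-3 + w))
k = -141/2 (k = 2 + (½)*(-145) = 2 - 145/2 = -141/2 ≈ -70.500)
q(K) = K*(-141/2 + K) (q(K) = K*(K - 141/2) = K*(-141/2 + K))
q(U(-9)) + 23365 = (2*(-9)*(-3 - 9))*(-141 + 2*(2*(-9)*(-3 - 9)))/2 + 23365 = (2*(-9)*(-12))*(-141 + 2*(2*(-9)*(-12)))/2 + 23365 = (½)*216*(-141 + 2*216) + 23365 = (½)*216*(-141 + 432) + 23365 = (½)*216*291 + 23365 = 31428 + 23365 = 54793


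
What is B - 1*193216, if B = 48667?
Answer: -144549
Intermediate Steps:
B - 1*193216 = 48667 - 1*193216 = 48667 - 193216 = -144549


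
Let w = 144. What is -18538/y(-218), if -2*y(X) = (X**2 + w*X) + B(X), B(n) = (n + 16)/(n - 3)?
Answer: 4096898/1782687 ≈ 2.2982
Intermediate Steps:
B(n) = (16 + n)/(-3 + n)
y(X) = -72*X - X**2/2 - (16 + X)/(2*(-3 + X)) (y(X) = -((X**2 + 144*X) + (16 + X)/(-3 + X))/2 = -(X**2 + 144*X + (16 + X)/(-3 + X))/2 = -72*X - X**2/2 - (16 + X)/(2*(-3 + X)))
-18538/y(-218) = -18538*2*(-3 - 218)/(-16 - 1*(-218) - 218*(-144 - 1*(-218))*(-3 - 218)) = -18538*(-442/(-16 + 218 - 218*(-144 + 218)*(-221))) = -18538*(-442/(-16 + 218 - 218*74*(-221))) = -18538*(-442/(-16 + 218 + 3565172)) = -18538/((1/2)*(-1/221)*3565374) = -18538/(-1782687/221) = -18538*(-221/1782687) = 4096898/1782687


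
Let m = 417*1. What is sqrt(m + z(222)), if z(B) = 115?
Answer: 2*sqrt(133) ≈ 23.065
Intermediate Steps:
m = 417
sqrt(m + z(222)) = sqrt(417 + 115) = sqrt(532) = 2*sqrt(133)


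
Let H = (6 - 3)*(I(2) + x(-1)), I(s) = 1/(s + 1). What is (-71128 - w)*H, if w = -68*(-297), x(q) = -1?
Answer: 182648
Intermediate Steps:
w = 20196
I(s) = 1/(1 + s)
H = -2 (H = (6 - 3)*(1/(1 + 2) - 1) = 3*(1/3 - 1) = 3*(⅓ - 1) = 3*(-⅔) = -2)
(-71128 - w)*H = (-71128 - 1*20196)*(-2) = (-71128 - 20196)*(-2) = -91324*(-2) = 182648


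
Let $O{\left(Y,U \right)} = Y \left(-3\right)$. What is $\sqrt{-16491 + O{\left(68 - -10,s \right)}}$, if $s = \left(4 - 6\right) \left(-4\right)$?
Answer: $5 i \sqrt{669} \approx 129.33 i$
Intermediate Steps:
$s = 8$ ($s = \left(-2\right) \left(-4\right) = 8$)
$O{\left(Y,U \right)} = - 3 Y$
$\sqrt{-16491 + O{\left(68 - -10,s \right)}} = \sqrt{-16491 - 3 \left(68 - -10\right)} = \sqrt{-16491 - 3 \left(68 + 10\right)} = \sqrt{-16491 - 234} = \sqrt{-16725} = 5 i \sqrt{669}$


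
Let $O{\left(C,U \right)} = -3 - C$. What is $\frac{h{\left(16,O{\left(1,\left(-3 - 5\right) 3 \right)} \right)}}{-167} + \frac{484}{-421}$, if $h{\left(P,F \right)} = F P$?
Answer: $- \frac{53884}{70307} \approx -0.76641$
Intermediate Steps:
$\frac{h{\left(16,O{\left(1,\left(-3 - 5\right) 3 \right)} \right)}}{-167} + \frac{484}{-421} = \frac{\left(-3 - 1\right) 16}{-167} + \frac{484}{-421} = \left(-3 - 1\right) 16 \left(- \frac{1}{167}\right) + 484 \left(- \frac{1}{421}\right) = \left(-4\right) 16 \left(- \frac{1}{167}\right) - \frac{484}{421} = \left(-64\right) \left(- \frac{1}{167}\right) - \frac{484}{421} = \frac{64}{167} - \frac{484}{421} = - \frac{53884}{70307}$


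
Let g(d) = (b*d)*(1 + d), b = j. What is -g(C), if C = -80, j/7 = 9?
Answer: -398160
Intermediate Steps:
j = 63 (j = 7*9 = 63)
b = 63
g(d) = 63*d*(1 + d) (g(d) = (63*d)*(1 + d) = 63*d*(1 + d))
-g(C) = -63*(-80)*(1 - 80) = -63*(-80)*(-79) = -1*398160 = -398160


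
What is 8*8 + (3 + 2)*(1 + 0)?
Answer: 69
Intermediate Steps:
8*8 + (3 + 2)*(1 + 0) = 64 + 5*1 = 64 + 5 = 69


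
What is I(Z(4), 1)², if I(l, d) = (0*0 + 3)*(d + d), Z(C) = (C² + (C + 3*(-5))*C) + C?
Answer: 36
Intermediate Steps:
Z(C) = C + C² + C*(-15 + C) (Z(C) = (C² + (C - 15)*C) + C = (C² + (-15 + C)*C) + C = (C² + C*(-15 + C)) + C = C + C² + C*(-15 + C))
I(l, d) = 6*d (I(l, d) = (0 + 3)*(2*d) = 3*(2*d) = 6*d)
I(Z(4), 1)² = (6*1)² = 6² = 36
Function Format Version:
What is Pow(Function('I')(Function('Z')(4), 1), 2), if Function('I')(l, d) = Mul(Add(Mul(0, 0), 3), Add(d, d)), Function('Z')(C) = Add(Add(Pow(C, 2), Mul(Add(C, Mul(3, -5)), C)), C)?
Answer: 36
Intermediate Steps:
Function('Z')(C) = Add(C, Pow(C, 2), Mul(C, Add(-15, C))) (Function('Z')(C) = Add(Add(Pow(C, 2), Mul(Add(C, -15), C)), C) = Add(Add(Pow(C, 2), Mul(Add(-15, C), C)), C) = Add(Add(Pow(C, 2), Mul(C, Add(-15, C))), C) = Add(C, Pow(C, 2), Mul(C, Add(-15, C))))
Function('I')(l, d) = Mul(6, d) (Function('I')(l, d) = Mul(Add(0, 3), Mul(2, d)) = Mul(3, Mul(2, d)) = Mul(6, d))
Pow(Function('I')(Function('Z')(4), 1), 2) = Pow(Mul(6, 1), 2) = Pow(6, 2) = 36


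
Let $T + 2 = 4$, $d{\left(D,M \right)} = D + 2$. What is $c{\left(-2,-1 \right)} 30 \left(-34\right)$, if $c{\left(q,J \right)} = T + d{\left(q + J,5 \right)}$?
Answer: $-1020$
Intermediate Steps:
$d{\left(D,M \right)} = 2 + D$
$T = 2$ ($T = -2 + 4 = 2$)
$c{\left(q,J \right)} = 4 + J + q$ ($c{\left(q,J \right)} = 2 + \left(2 + \left(q + J\right)\right) = 2 + \left(2 + \left(J + q\right)\right) = 2 + \left(2 + J + q\right) = 4 + J + q$)
$c{\left(-2,-1 \right)} 30 \left(-34\right) = \left(4 - 1 - 2\right) 30 \left(-34\right) = 1 \cdot 30 \left(-34\right) = 30 \left(-34\right) = -1020$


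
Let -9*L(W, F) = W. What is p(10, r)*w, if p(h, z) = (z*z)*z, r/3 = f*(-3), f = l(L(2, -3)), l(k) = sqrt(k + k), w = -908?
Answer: -196128*I ≈ -1.9613e+5*I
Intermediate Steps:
L(W, F) = -W/9
l(k) = sqrt(2)*sqrt(k) (l(k) = sqrt(2*k) = sqrt(2)*sqrt(k))
f = 2*I/3 (f = sqrt(2)*sqrt(-1/9*2) = sqrt(2)*sqrt(-2/9) = sqrt(2)*(I*sqrt(2)/3) = 2*I/3 ≈ 0.66667*I)
r = -6*I (r = 3*((2*I/3)*(-3)) = 3*(-2*I) = -6*I ≈ -6.0*I)
p(h, z) = z**3 (p(h, z) = z**2*z = z**3)
p(10, r)*w = (-6*I)**3*(-908) = (216*I)*(-908) = -196128*I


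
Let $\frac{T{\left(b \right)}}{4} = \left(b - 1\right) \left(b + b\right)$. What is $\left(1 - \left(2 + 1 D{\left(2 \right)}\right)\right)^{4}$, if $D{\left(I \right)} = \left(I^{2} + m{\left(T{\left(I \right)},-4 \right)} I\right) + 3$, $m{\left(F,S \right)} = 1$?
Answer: $10000$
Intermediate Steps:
$T{\left(b \right)} = 8 b \left(-1 + b\right)$ ($T{\left(b \right)} = 4 \left(b - 1\right) \left(b + b\right) = 4 \left(-1 + b\right) 2 b = 4 \cdot 2 b \left(-1 + b\right) = 8 b \left(-1 + b\right)$)
$D{\left(I \right)} = 3 + I + I^{2}$ ($D{\left(I \right)} = \left(I^{2} + 1 I\right) + 3 = \left(I^{2} + I\right) + 3 = \left(I + I^{2}\right) + 3 = 3 + I + I^{2}$)
$\left(1 - \left(2 + 1 D{\left(2 \right)}\right)\right)^{4} = \left(1 - \left(2 + 1 \left(3 + 2 + 2^{2}\right)\right)\right)^{4} = \left(1 - \left(2 + 1 \left(3 + 2 + 4\right)\right)\right)^{4} = \left(1 - \left(2 + 1 \cdot 9\right)\right)^{4} = \left(1 - \left(2 + 9\right)\right)^{4} = \left(1 - 11\right)^{4} = \left(-10\right)^{4} = 10000$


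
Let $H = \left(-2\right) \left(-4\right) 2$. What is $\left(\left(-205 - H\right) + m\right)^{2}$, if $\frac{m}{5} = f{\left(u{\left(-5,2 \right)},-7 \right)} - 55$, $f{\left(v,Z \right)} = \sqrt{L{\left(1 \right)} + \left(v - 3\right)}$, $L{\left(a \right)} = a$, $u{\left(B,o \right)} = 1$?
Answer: $245991 - 4960 i \approx 2.4599 \cdot 10^{5} - 4960.0 i$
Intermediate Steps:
$f{\left(v,Z \right)} = \sqrt{-2 + v}$ ($f{\left(v,Z \right)} = \sqrt{1 + \left(v - 3\right)} = \sqrt{1 + \left(-3 + v\right)} = \sqrt{-2 + v}$)
$H = 16$ ($H = 8 \cdot 2 = 16$)
$m = -275 + 5 i$ ($m = 5 \left(\sqrt{-2 + 1} - 55\right) = 5 \left(\sqrt{-1} - 55\right) = 5 \left(i - 55\right) = 5 \left(-55 + i\right) = -275 + 5 i \approx -275.0 + 5.0 i$)
$\left(\left(-205 - H\right) + m\right)^{2} = \left(\left(-205 - 16\right) - \left(275 - 5 i\right)\right)^{2} = \left(-221 - \left(275 - 5 i\right)\right)^{2} = \left(-496 + 5 i\right)^{2}$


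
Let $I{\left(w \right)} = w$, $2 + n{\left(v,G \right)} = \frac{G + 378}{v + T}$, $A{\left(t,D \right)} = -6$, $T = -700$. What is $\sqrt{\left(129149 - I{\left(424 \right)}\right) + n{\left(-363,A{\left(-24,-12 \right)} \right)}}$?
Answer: $\frac{\sqrt{145452604151}}{1063} \approx 358.78$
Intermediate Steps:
$n{\left(v,G \right)} = -2 + \frac{378 + G}{-700 + v}$ ($n{\left(v,G \right)} = -2 + \frac{G + 378}{v - 700} = -2 + \frac{378 + G}{-700 + v}$)
$\sqrt{\left(129149 - I{\left(424 \right)}\right) + n{\left(-363,A{\left(-24,-12 \right)} \right)}} = \sqrt{\left(129149 - 424\right) + \frac{1778 - 6 - -726}{-700 - 363}} = \sqrt{\left(129149 - 424\right) + \frac{1778 - 6 + 726}{-1063}} = \sqrt{128725 - \frac{2498}{1063}} = \sqrt{\frac{136832177}{1063}} = \frac{\sqrt{145452604151}}{1063}$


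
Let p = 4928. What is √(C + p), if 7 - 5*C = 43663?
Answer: 2*I*√23770/5 ≈ 61.67*I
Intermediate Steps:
C = -43656/5 (C = 7/5 - ⅕*43663 = 7/5 - 43663/5 = -43656/5 ≈ -8731.2)
√(C + p) = √(-43656/5 + 4928) = √(-19016/5) = 2*I*√23770/5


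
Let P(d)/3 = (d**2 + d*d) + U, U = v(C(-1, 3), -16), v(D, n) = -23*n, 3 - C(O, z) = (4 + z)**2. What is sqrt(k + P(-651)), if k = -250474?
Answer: 2*sqrt(573359) ≈ 1514.4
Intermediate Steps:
C(O, z) = 3 - (4 + z)**2
U = 368 (U = -23*(-16) = 368)
P(d) = 1104 + 6*d**2 (P(d) = 3*((d**2 + d*d) + 368) = 3*((d**2 + d**2) + 368) = 3*(2*d**2 + 368) = 3*(368 + 2*d**2) = 1104 + 6*d**2)
sqrt(k + P(-651)) = sqrt(-250474 + (1104 + 6*(-651)**2)) = sqrt(-250474 + (1104 + 6*423801)) = sqrt(-250474 + (1104 + 2542806)) = sqrt(-250474 + 2543910) = sqrt(2293436) = 2*sqrt(573359)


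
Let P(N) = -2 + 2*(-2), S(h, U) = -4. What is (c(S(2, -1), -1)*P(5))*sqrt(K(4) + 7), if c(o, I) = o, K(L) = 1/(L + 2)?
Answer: 4*sqrt(258) ≈ 64.250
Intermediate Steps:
K(L) = 1/(2 + L)
P(N) = -6 (P(N) = -2 - 4 = -6)
(c(S(2, -1), -1)*P(5))*sqrt(K(4) + 7) = (-4*(-6))*sqrt(1/(2 + 4) + 7) = 24*sqrt(1/6 + 7) = 24*sqrt(43/6) = 24*(sqrt(258)/6) = 4*sqrt(258)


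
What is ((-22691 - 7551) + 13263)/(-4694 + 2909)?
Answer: 16979/1785 ≈ 9.5120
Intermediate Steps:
((-22691 - 7551) + 13263)/(-4694 + 2909) = (-30242 + 13263)/(-1785) = -16979*(-1/1785) = 16979/1785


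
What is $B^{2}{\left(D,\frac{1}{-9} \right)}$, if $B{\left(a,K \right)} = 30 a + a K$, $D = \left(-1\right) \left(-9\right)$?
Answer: $72361$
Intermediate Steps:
$D = 9$
$B{\left(a,K \right)} = 30 a + K a$
$B^{2}{\left(D,\frac{1}{-9} \right)} = \left(9 \left(30 + \frac{1}{-9}\right)\right)^{2} = \left(9 \left(30 - \frac{1}{9}\right)\right)^{2} = \left(9 \cdot \frac{269}{9}\right)^{2} = 269^{2} = 72361$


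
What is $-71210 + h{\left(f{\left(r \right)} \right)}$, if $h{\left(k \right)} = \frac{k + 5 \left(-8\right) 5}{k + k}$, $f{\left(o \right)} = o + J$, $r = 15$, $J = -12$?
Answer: $- \frac{427457}{6} \approx -71243.0$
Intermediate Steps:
$f{\left(o \right)} = -12 + o$ ($f{\left(o \right)} = o - 12 = -12 + o$)
$h{\left(k \right)} = \frac{-200 + k}{2 k}$ ($h{\left(k \right)} = \frac{k - 200}{2 k} = \left(k - 200\right) \frac{1}{2 k} = \left(-200 + k\right) \frac{1}{2 k} = \frac{-200 + k}{2 k}$)
$-71210 + h{\left(f{\left(r \right)} \right)} = -71210 + \frac{-200 + \left(-12 + 15\right)}{2 \left(-12 + 15\right)} = -71210 + \frac{-200 + 3}{2 \cdot 3} = -71210 + \frac{1}{2} \cdot \frac{1}{3} \left(-197\right) = -71210 - \frac{197}{6} = - \frac{427457}{6}$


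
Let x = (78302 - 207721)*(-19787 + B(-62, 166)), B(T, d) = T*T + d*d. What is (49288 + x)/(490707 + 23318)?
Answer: -1502893559/514025 ≈ -2923.8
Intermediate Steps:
B(T, d) = T² + d²
x = -1502942847 (x = (78302 - 207721)*(-19787 + ((-62)² + 166²)) = -129419*(-19787 + (3844 + 27556)) = -129419*(-19787 + 31400) = -129419*11613 = -1502942847)
(49288 + x)/(490707 + 23318) = (49288 - 1502942847)/(490707 + 23318) = -1502893559/514025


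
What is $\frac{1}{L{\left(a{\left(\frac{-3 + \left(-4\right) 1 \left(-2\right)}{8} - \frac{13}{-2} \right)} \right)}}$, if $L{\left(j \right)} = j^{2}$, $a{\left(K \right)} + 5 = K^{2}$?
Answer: $\frac{4096}{8579041} \approx 0.00047744$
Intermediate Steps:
$a{\left(K \right)} = -5 + K^{2}$
$\frac{1}{L{\left(a{\left(\frac{-3 + \left(-4\right) 1 \left(-2\right)}{8} - \frac{13}{-2} \right)} \right)}} = \frac{1}{\left(-5 + \left(\frac{-3 + \left(-4\right) 1 \left(-2\right)}{8} - \frac{13}{-2}\right)^{2}\right)^{2}} = \frac{1}{\left(-5 + \left(\left(-3 - -8\right) \frac{1}{8} - - \frac{13}{2}\right)^{2}\right)^{2}} = \frac{1}{\left(-5 + \left(\left(-3 + 8\right) \frac{1}{8} + \frac{13}{2}\right)^{2}\right)^{2}} = \frac{1}{\left(-5 + \left(5 \cdot \frac{1}{8} + \frac{13}{2}\right)^{2}\right)^{2}} = \frac{1}{\left(-5 + \left(\frac{5}{8} + \frac{13}{2}\right)^{2}\right)^{2}} = \frac{1}{\left(-5 + \left(\frac{57}{8}\right)^{2}\right)^{2}} = \frac{1}{\left(-5 + \frac{3249}{64}\right)^{2}} = \frac{1}{\left(\frac{2929}{64}\right)^{2}} = \frac{1}{\frac{8579041}{4096}} = \frac{4096}{8579041}$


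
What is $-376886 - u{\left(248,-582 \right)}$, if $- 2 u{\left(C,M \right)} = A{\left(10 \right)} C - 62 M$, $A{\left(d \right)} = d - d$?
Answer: $-358844$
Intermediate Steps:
$A{\left(d \right)} = 0$
$u{\left(C,M \right)} = 31 M$ ($u{\left(C,M \right)} = - \frac{0 C - 62 M}{2} = - \frac{0 - 62 M}{2} = - \frac{\left(-62\right) M}{2} = 31 M$)
$-376886 - u{\left(248,-582 \right)} = -376886 - 31 \left(-582\right) = -376886 - -18042 = -376886 + 18042 = -358844$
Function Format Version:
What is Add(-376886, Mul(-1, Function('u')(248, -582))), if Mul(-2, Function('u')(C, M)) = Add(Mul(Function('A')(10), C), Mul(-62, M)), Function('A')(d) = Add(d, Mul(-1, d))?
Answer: -358844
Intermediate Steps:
Function('A')(d) = 0
Function('u')(C, M) = Mul(31, M) (Function('u')(C, M) = Mul(Rational(-1, 2), Add(Mul(0, C), Mul(-62, M))) = Mul(Rational(-1, 2), Add(0, Mul(-62, M))) = Mul(Rational(-1, 2), Mul(-62, M)) = Mul(31, M))
Add(-376886, Mul(-1, Function('u')(248, -582))) = Add(-376886, Mul(-1, Mul(31, -582))) = Add(-376886, Mul(-1, -18042)) = Add(-376886, 18042) = -358844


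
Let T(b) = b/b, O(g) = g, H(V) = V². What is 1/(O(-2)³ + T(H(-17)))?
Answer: -⅐ ≈ -0.14286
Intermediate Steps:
T(b) = 1
1/(O(-2)³ + T(H(-17))) = 1/((-2)³ + 1) = 1/(-8 + 1) = 1/(-7) = -⅐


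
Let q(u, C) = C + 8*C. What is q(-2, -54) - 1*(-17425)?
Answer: 16939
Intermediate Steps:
q(u, C) = 9*C
q(-2, -54) - 1*(-17425) = 9*(-54) - 1*(-17425) = -486 + 17425 = 16939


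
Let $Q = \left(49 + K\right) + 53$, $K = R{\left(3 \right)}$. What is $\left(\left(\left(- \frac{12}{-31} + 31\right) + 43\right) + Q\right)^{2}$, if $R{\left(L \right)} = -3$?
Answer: $\frac{28890625}{961} \approx 30063.0$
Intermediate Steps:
$K = -3$
$Q = 99$ ($Q = \left(49 - 3\right) + 53 = 46 + 53 = 99$)
$\left(\left(\left(- \frac{12}{-31} + 31\right) + 43\right) + Q\right)^{2} = \left(\left(\left(- \frac{12}{-31} + 31\right) + 43\right) + 99\right)^{2} = \left(\left(\left(\left(-12\right) \left(- \frac{1}{31}\right) + 31\right) + 43\right) + 99\right)^{2} = \left(\left(\left(\frac{12}{31} + 31\right) + 43\right) + 99\right)^{2} = \left(\left(\frac{973}{31} + 43\right) + 99\right)^{2} = \left(\frac{2306}{31} + 99\right)^{2} = \left(\frac{5375}{31}\right)^{2} = \frac{28890625}{961}$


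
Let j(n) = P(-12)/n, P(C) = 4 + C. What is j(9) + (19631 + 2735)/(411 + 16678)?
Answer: 64582/153801 ≈ 0.41991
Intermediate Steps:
j(n) = -8/n (j(n) = (4 - 12)/n = -8/n)
j(9) + (19631 + 2735)/(411 + 16678) = -8/9 + (19631 + 2735)/(411 + 16678) = -8*⅑ + 22366/17089 = -8/9 + 22366*(1/17089) = -8/9 + 22366/17089 = 64582/153801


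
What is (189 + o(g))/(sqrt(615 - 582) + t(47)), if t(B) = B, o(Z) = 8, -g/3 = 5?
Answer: 9259/2176 - 197*sqrt(33)/2176 ≈ 3.7350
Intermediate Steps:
g = -15 (g = -3*5 = -15)
(189 + o(g))/(sqrt(615 - 582) + t(47)) = (189 + 8)/(sqrt(615 - 582) + 47) = 197/(sqrt(33) + 47) = 197/(47 + sqrt(33))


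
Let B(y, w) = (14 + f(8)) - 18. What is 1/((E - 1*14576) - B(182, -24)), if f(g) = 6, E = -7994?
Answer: -1/22572 ≈ -4.4303e-5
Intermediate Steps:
B(y, w) = 2 (B(y, w) = (14 + 6) - 18 = 20 - 18 = 2)
1/((E - 1*14576) - B(182, -24)) = 1/((-7994 - 1*14576) - 1*2) = 1/((-7994 - 14576) - 2) = 1/(-22570 - 2) = 1/(-22572) = -1/22572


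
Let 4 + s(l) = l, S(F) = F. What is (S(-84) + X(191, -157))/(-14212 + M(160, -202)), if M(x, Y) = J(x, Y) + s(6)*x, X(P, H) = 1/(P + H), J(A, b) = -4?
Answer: 2855/472464 ≈ 0.0060428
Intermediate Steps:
X(P, H) = 1/(H + P)
s(l) = -4 + l
M(x, Y) = -4 + 2*x (M(x, Y) = -4 + (-4 + 6)*x = -4 + 2*x)
(S(-84) + X(191, -157))/(-14212 + M(160, -202)) = (-84 + 1/(-157 + 191))/(-14212 + (-4 + 2*160)) = (-84 + 1/34)/(-14212 + (-4 + 320)) = (-84 + 1/34)/(-14212 + 316) = -2855/34/(-13896) = -2855/34*(-1/13896) = 2855/472464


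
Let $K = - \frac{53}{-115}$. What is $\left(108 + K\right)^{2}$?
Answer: $\frac{155575729}{13225} \approx 11764.0$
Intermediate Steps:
$K = \frac{53}{115}$ ($K = \left(-53\right) \left(- \frac{1}{115}\right) = \frac{53}{115} \approx 0.46087$)
$\left(108 + K\right)^{2} = \left(108 + \frac{53}{115}\right)^{2} = \left(\frac{12473}{115}\right)^{2} = \frac{155575729}{13225}$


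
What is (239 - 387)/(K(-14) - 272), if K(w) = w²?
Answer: 37/19 ≈ 1.9474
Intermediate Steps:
(239 - 387)/(K(-14) - 272) = (239 - 387)/((-14)² - 272) = -148/(196 - 272) = -148/(-76) = -148*(-1/76) = 37/19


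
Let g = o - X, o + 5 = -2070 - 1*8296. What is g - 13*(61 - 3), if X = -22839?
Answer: 11714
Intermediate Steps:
o = -10371 (o = -5 + (-2070 - 1*8296) = -5 + (-2070 - 8296) = -5 - 10366 = -10371)
g = 12468 (g = -10371 - 1*(-22839) = -10371 + 22839 = 12468)
g - 13*(61 - 3) = 12468 - 13*(61 - 3) = 12468 - 13*58 = 12468 - 1*754 = 12468 - 754 = 11714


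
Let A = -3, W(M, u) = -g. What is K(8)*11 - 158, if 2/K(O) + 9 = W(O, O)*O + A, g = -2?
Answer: -305/2 ≈ -152.50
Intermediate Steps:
W(M, u) = 2 (W(M, u) = -1*(-2) = 2)
K(O) = 2/(-12 + 2*O) (K(O) = 2/(-9 + (2*O - 3)) = 2/(-9 + (-3 + 2*O)) = 2/(-12 + 2*O))
K(8)*11 - 158 = 11/(-6 + 8) - 158 = 11/2 - 158 = -305/2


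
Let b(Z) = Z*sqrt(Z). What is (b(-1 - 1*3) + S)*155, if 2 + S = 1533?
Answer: 237305 - 1240*I ≈ 2.3731e+5 - 1240.0*I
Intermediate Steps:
S = 1531 (S = -2 + 1533 = 1531)
b(Z) = Z**(3/2)
(b(-1 - 1*3) + S)*155 = ((-1 - 1*3)**(3/2) + 1531)*155 = ((-1 - 3)**(3/2) + 1531)*155 = ((-4)**(3/2) + 1531)*155 = (-8*I + 1531)*155 = (1531 - 8*I)*155 = 237305 - 1240*I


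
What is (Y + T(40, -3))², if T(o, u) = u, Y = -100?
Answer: 10609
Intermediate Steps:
(Y + T(40, -3))² = (-100 - 3)² = (-103)² = 10609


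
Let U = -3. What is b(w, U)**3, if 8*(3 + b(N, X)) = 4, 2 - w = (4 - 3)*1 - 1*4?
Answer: -125/8 ≈ -15.625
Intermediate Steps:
w = 5 (w = 2 - ((4 - 3)*1 - 1*4) = 2 - (1*1 - 4) = 2 - (1 - 4) = 2 - 1*(-3) = 2 + 3 = 5)
b(N, X) = -5/2 (b(N, X) = -3 + (1/8)*4 = -3 + 1/2 = -5/2)
b(w, U)**3 = (-5/2)**3 = -125/8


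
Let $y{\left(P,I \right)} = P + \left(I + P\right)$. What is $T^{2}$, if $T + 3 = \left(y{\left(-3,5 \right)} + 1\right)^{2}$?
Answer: $9$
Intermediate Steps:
$y{\left(P,I \right)} = I + 2 P$
$T = -3$ ($T = -3 + \left(\left(5 + 2 \left(-3\right)\right) + 1\right)^{2} = -3 + \left(\left(5 - 6\right) + 1\right)^{2} = -3 + \left(-1 + 1\right)^{2} = -3 + 0^{2} = -3 + 0 = -3$)
$T^{2} = \left(-3\right)^{2} = 9$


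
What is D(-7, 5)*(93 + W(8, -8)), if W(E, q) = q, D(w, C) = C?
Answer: 425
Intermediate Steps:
D(-7, 5)*(93 + W(8, -8)) = 5*(93 - 8) = 5*85 = 425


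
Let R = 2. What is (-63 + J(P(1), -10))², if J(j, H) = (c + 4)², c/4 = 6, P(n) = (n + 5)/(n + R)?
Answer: 519841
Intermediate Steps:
P(n) = (5 + n)/(2 + n) (P(n) = (n + 5)/(n + 2) = (5 + n)/(2 + n))
c = 24 (c = 4*6 = 24)
J(j, H) = 784 (J(j, H) = (24 + 4)² = 28² = 784)
(-63 + J(P(1), -10))² = (-63 + 784)² = 721² = 519841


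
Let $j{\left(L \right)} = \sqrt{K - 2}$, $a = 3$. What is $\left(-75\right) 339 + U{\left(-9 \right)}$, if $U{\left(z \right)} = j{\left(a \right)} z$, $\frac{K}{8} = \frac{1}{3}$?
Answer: $-25425 - 3 \sqrt{6} \approx -25432.0$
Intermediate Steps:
$K = \frac{8}{3} \approx 2.6667$
$j{\left(L \right)} = \frac{\sqrt{6}}{3}$ ($j{\left(L \right)} = \sqrt{\frac{8}{3} - 2} = \sqrt{\frac{2}{3}} = \frac{\sqrt{6}}{3}$)
$U{\left(z \right)} = \frac{z \sqrt{6}}{3}$ ($U{\left(z \right)} = \frac{\sqrt{6}}{3} z = \frac{z \sqrt{6}}{3}$)
$\left(-75\right) 339 + U{\left(-9 \right)} = \left(-75\right) 339 + \frac{1}{3} \left(-9\right) \sqrt{6} = -25425 - 3 \sqrt{6}$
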